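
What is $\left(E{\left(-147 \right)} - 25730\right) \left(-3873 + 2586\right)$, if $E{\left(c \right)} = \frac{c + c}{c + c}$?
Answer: $33113223$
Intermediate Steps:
$E{\left(c \right)} = 1$ ($E{\left(c \right)} = \frac{2 c}{2 c} = 2 c \frac{1}{2 c} = 1$)
$\left(E{\left(-147 \right)} - 25730\right) \left(-3873 + 2586\right) = \left(1 - 25730\right) \left(-3873 + 2586\right) = \left(-25729\right) \left(-1287\right) = 33113223$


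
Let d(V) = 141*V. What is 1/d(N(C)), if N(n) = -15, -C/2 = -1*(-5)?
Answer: -1/2115 ≈ -0.00047281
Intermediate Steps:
C = -10 (C = -(-2)*(-5) = -2*5 = -10)
1/d(N(C)) = 1/(141*(-15)) = 1/(-2115) = -1/2115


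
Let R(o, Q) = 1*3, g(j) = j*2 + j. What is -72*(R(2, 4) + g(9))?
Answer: -2160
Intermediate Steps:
g(j) = 3*j (g(j) = 2*j + j = 3*j)
R(o, Q) = 3
-72*(R(2, 4) + g(9)) = -72*(3 + 3*9) = -72*(3 + 27) = -72*30 = -2160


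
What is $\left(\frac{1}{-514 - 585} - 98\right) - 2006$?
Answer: $- \frac{2312297}{1099} \approx -2104.0$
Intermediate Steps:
$\left(\frac{1}{-514 - 585} - 98\right) - 2006 = \left(\frac{1}{-1099} - 98\right) - 2006 = \left(- \frac{1}{1099} - 98\right) - 2006 = - \frac{107703}{1099} - 2006 = - \frac{2312297}{1099}$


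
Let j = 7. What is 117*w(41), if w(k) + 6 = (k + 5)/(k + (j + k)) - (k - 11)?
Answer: -369486/89 ≈ -4151.5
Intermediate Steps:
w(k) = 5 - k + (5 + k)/(7 + 2*k) (w(k) = -6 + ((k + 5)/(k + (7 + k)) - (k - 11)) = -6 + ((5 + k)/(7 + 2*k) - (-11 + k)) = -6 + ((5 + k)/(7 + 2*k) + (11 - k)) = -6 + (11 - k + (5 + k)/(7 + 2*k)) = 5 - k + (5 + k)/(7 + 2*k))
117*w(41) = 117*(2*(20 - 1*41² + 2*41)/(7 + 2*41)) = 117*(2*(20 - 1*1681 + 82)/(7 + 82)) = 117*(2*(20 - 1681 + 82)/89) = 117*(2*(1/89)*(-1579)) = 117*(-3158/89) = -369486/89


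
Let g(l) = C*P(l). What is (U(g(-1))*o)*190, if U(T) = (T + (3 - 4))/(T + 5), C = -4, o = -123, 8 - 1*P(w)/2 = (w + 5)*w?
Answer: -2266890/91 ≈ -24911.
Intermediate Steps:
P(w) = 16 - 2*w*(5 + w) (P(w) = 16 - 2*(w + 5)*w = 16 - 2*(5 + w)*w = 16 - 2*w*(5 + w))
g(l) = -64 + 8*l² + 40*l (g(l) = -4*(16 - 10*l - 2*l²) = -64 + 8*l² + 40*l)
U(T) = (-1 + T)/(5 + T) (U(T) = (T - 1)/(5 + T) = (-1 + T)/(5 + T))
(U(g(-1))*o)*190 = (((-1 + (-64 + 8*(-1)² + 40*(-1)))/(5 + (-64 + 8*(-1)² + 40*(-1))))*(-123))*190 = (((-1 + (-64 + 8*1 - 40))/(5 + (-64 + 8*1 - 40)))*(-123))*190 = (((-1 + (-64 + 8 - 40))/(5 + (-64 + 8 - 40)))*(-123))*190 = (((-1 - 96)/(5 - 96))*(-123))*190 = ((-97/(-91))*(-123))*190 = (-1/91*(-97)*(-123))*190 = ((97/91)*(-123))*190 = -11931/91*190 = -2266890/91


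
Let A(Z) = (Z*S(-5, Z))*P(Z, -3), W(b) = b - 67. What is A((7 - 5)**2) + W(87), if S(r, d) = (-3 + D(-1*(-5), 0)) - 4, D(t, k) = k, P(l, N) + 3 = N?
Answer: 188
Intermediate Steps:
P(l, N) = -3 + N
W(b) = -67 + b
S(r, d) = -7 (S(r, d) = (-3 + 0) - 4 = -3 - 4 = -7)
A(Z) = 42*Z (A(Z) = (Z*(-7))*(-3 - 3) = -7*Z*(-6) = 42*Z)
A((7 - 5)**2) + W(87) = 42*(7 - 5)**2 + (-67 + 87) = 42*2**2 + 20 = 42*4 + 20 = 168 + 20 = 188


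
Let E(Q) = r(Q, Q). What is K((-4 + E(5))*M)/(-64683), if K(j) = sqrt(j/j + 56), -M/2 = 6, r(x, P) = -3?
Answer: -sqrt(57)/64683 ≈ -0.00011672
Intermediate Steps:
M = -12 (M = -2*6 = -12)
E(Q) = -3
K(j) = sqrt(57) (K(j) = sqrt(1 + 56) = sqrt(57))
K((-4 + E(5))*M)/(-64683) = sqrt(57)/(-64683) = sqrt(57)*(-1/64683) = -sqrt(57)/64683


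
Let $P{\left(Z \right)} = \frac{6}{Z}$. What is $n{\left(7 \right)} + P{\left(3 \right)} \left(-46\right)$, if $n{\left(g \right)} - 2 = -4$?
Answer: $-94$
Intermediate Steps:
$n{\left(g \right)} = -2$ ($n{\left(g \right)} = 2 - 4 = -2$)
$n{\left(7 \right)} + P{\left(3 \right)} \left(-46\right) = -2 + \frac{6}{3} \left(-46\right) = -2 + 6 \cdot \frac{1}{3} \left(-46\right) = -2 + 2 \left(-46\right) = -2 - 92 = -94$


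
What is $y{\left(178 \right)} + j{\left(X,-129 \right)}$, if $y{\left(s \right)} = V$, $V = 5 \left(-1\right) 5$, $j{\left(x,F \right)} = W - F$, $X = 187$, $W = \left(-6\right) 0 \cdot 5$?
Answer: $104$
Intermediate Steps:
$W = 0$ ($W = 0 \cdot 5 = 0$)
$j{\left(x,F \right)} = - F$ ($j{\left(x,F \right)} = 0 - F = - F$)
$V = -25$ ($V = \left(-5\right) 5 = -25$)
$y{\left(s \right)} = -25$
$y{\left(178 \right)} + j{\left(X,-129 \right)} = -25 - -129 = -25 + 129 = 104$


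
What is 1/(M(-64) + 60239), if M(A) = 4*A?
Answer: 1/59983 ≈ 1.6671e-5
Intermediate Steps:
1/(M(-64) + 60239) = 1/(4*(-64) + 60239) = 1/(-256 + 60239) = 1/59983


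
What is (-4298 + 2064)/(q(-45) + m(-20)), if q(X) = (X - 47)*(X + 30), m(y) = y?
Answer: -1117/680 ≈ -1.6426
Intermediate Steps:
q(X) = (-47 + X)*(30 + X)
(-4298 + 2064)/(q(-45) + m(-20)) = (-4298 + 2064)/((-1410 + (-45)² - 17*(-45)) - 20) = -2234/((-1410 + 2025 + 765) - 20) = -2234/(1380 - 20) = -2234/1360 = -2234*1/1360 = -1117/680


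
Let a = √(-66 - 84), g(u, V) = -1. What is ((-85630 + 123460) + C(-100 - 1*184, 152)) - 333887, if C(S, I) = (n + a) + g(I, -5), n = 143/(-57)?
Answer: -16875449/57 + 5*I*√6 ≈ -2.9606e+5 + 12.247*I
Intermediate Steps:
a = 5*I*√6 (a = √(-150) = 5*I*√6 ≈ 12.247*I)
n = -143/57 (n = 143*(-1/57) = -143/57 ≈ -2.5088)
C(S, I) = -200/57 + 5*I*√6 (C(S, I) = (-143/57 + 5*I*√6) - 1 = -200/57 + 5*I*√6)
((-85630 + 123460) + C(-100 - 1*184, 152)) - 333887 = ((-85630 + 123460) + (-200/57 + 5*I*√6)) - 333887 = (37830 + (-200/57 + 5*I*√6)) - 333887 = (2156110/57 + 5*I*√6) - 333887 = -16875449/57 + 5*I*√6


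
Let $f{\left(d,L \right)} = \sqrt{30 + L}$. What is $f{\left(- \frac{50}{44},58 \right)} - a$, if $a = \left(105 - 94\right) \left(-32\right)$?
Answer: $352 + 2 \sqrt{22} \approx 361.38$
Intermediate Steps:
$a = -352$ ($a = 11 \left(-32\right) = -352$)
$f{\left(- \frac{50}{44},58 \right)} - a = \sqrt{30 + 58} - -352 = \sqrt{88} + 352 = 2 \sqrt{22} + 352 = 352 + 2 \sqrt{22}$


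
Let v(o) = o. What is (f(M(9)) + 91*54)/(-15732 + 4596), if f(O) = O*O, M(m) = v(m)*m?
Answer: -3825/3712 ≈ -1.0304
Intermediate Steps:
M(m) = m² (M(m) = m*m = m²)
f(O) = O²
(f(M(9)) + 91*54)/(-15732 + 4596) = ((9²)² + 91*54)/(-15732 + 4596) = (81² + 4914)/(-11136) = (6561 + 4914)*(-1/11136) = 11475*(-1/11136) = -3825/3712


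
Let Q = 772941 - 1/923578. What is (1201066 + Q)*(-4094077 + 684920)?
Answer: -6215402665348021065/923578 ≈ -6.7297e+12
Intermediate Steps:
Q = 713871302897/923578 (Q = 772941 - 1*1/923578 = 772941 - 1/923578 = 713871302897/923578 ≈ 7.7294e+5)
(1201066 + Q)*(-4094077 + 684920) = (1201066 + 713871302897/923578)*(-4094077 + 684920) = (1823149437045/923578)*(-3409157) = -6215402665348021065/923578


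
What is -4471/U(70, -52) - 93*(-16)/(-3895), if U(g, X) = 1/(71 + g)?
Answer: -2455452333/3895 ≈ -6.3041e+5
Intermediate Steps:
-4471/U(70, -52) - 93*(-16)/(-3895) = -4471/(1/(71 + 70)) - 93*(-16)/(-3895) = -4471/(1/141) + 1488*(-1/3895) = -4471/1/141 - 1488/3895 = -4471*141 - 1488/3895 = -630411 - 1488/3895 = -2455452333/3895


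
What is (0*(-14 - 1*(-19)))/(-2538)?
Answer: 0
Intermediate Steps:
(0*(-14 - 1*(-19)))/(-2538) = (0*(-14 + 19))*(-1/2538) = (0*5)*(-1/2538) = 0*(-1/2538) = 0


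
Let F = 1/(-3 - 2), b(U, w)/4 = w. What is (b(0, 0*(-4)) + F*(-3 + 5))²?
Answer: 4/25 ≈ 0.16000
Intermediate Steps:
b(U, w) = 4*w
F = -⅕ (F = 1/(-5) = -⅕ ≈ -0.20000)
(b(0, 0*(-4)) + F*(-3 + 5))² = (4*(0*(-4)) - (-3 + 5)/5)² = (4*0 - ⅕*2)² = (0 - ⅖)² = (-⅖)² = 4/25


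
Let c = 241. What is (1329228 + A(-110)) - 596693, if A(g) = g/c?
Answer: 176540825/241 ≈ 7.3253e+5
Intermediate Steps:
A(g) = g/241
(1329228 + A(-110)) - 596693 = (1329228 + (1/241)*(-110)) - 596693 = (1329228 - 110/241) - 596693 = 320343838/241 - 596693 = 176540825/241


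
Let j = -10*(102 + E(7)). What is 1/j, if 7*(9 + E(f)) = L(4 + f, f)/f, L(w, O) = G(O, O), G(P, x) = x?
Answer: -7/6520 ≈ -0.0010736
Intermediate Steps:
L(w, O) = O
E(f) = -62/7 (E(f) = -9 + (f/f)/7 = -9 + (⅐)*1 = -9 + ⅐ = -62/7)
j = -6520/7 (j = -10*(102 - 62/7) = -10*652/7 = -6520/7 ≈ -931.43)
1/j = 1/(-6520/7) = -7/6520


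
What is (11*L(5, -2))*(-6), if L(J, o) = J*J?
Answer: -1650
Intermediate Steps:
L(J, o) = J²
(11*L(5, -2))*(-6) = (11*5²)*(-6) = (11*25)*(-6) = 275*(-6) = -1650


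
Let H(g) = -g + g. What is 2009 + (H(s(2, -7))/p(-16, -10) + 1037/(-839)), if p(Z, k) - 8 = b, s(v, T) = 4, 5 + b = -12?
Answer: 1684514/839 ≈ 2007.8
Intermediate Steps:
b = -17 (b = -5 - 12 = -17)
p(Z, k) = -9 (p(Z, k) = 8 - 17 = -9)
H(g) = 0
2009 + (H(s(2, -7))/p(-16, -10) + 1037/(-839)) = 2009 + (0/(-9) + 1037/(-839)) = 2009 + (0*(-⅑) + 1037*(-1/839)) = 2009 + (0 - 1037/839) = 2009 - 1037/839 = 1684514/839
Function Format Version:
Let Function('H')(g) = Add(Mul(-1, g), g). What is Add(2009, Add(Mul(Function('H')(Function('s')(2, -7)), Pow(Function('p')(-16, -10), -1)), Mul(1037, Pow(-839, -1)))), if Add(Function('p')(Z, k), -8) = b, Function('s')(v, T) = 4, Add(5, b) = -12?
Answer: Rational(1684514, 839) ≈ 2007.8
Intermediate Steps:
b = -17 (b = Add(-5, -12) = -17)
Function('p')(Z, k) = -9 (Function('p')(Z, k) = Add(8, -17) = -9)
Function('H')(g) = 0
Add(2009, Add(Mul(Function('H')(Function('s')(2, -7)), Pow(Function('p')(-16, -10), -1)), Mul(1037, Pow(-839, -1)))) = Add(2009, Add(Mul(0, Pow(-9, -1)), Mul(1037, Pow(-839, -1)))) = Add(2009, Add(Mul(0, Rational(-1, 9)), Mul(1037, Rational(-1, 839)))) = Add(2009, Add(0, Rational(-1037, 839))) = Add(2009, Rational(-1037, 839)) = Rational(1684514, 839)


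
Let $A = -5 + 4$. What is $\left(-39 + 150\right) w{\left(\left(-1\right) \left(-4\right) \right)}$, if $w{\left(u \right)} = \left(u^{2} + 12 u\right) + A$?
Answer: $6993$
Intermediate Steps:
$A = -1$
$w{\left(u \right)} = -1 + u^{2} + 12 u$ ($w{\left(u \right)} = \left(u^{2} + 12 u\right) - 1 = -1 + u^{2} + 12 u$)
$\left(-39 + 150\right) w{\left(\left(-1\right) \left(-4\right) \right)} = \left(-39 + 150\right) \left(-1 + \left(\left(-1\right) \left(-4\right)\right)^{2} + 12 \left(\left(-1\right) \left(-4\right)\right)\right) = 111 \left(-1 + 4^{2} + 12 \cdot 4\right) = 111 \left(-1 + 16 + 48\right) = 111 \cdot 63 = 6993$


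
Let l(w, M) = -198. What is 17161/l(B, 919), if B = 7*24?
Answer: -17161/198 ≈ -86.672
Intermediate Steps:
B = 168
17161/l(B, 919) = 17161/(-198) = 17161*(-1/198) = -17161/198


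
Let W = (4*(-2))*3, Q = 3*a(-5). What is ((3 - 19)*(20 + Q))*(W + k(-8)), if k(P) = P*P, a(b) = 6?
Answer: -24320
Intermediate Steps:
Q = 18 (Q = 3*6 = 18)
k(P) = P²
W = -24 (W = -8*3 = -24)
((3 - 19)*(20 + Q))*(W + k(-8)) = ((3 - 19)*(20 + 18))*(-24 + (-8)²) = (-16*38)*(-24 + 64) = -608*40 = -24320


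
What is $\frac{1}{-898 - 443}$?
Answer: $- \frac{1}{1341} \approx -0.00074571$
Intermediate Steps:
$\frac{1}{-898 - 443} = \frac{1}{-1341} = - \frac{1}{1341}$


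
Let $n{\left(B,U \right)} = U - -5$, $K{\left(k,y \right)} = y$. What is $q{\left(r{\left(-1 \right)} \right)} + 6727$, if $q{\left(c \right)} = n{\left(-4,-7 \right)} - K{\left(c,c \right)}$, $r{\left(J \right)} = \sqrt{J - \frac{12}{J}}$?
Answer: $6725 - \sqrt{11} \approx 6721.7$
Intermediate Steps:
$n{\left(B,U \right)} = 5 + U$ ($n{\left(B,U \right)} = U + 5 = 5 + U$)
$q{\left(c \right)} = -2 - c$ ($q{\left(c \right)} = \left(5 - 7\right) - c = -2 - c$)
$q{\left(r{\left(-1 \right)} \right)} + 6727 = \left(-2 - \sqrt{-1 - \frac{12}{-1}}\right) + 6727 = \left(-2 - \sqrt{-1 - -12}\right) + 6727 = \left(-2 - \sqrt{-1 + 12}\right) + 6727 = \left(-2 - \sqrt{11}\right) + 6727 = 6725 - \sqrt{11}$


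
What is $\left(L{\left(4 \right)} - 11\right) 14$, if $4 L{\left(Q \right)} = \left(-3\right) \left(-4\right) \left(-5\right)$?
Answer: $-364$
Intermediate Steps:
$L{\left(Q \right)} = -15$ ($L{\left(Q \right)} = \frac{\left(-3\right) \left(-4\right) \left(-5\right)}{4} = \frac{12 \left(-5\right)}{4} = \frac{1}{4} \left(-60\right) = -15$)
$\left(L{\left(4 \right)} - 11\right) 14 = \left(-15 - 11\right) 14 = \left(-26\right) 14 = -364$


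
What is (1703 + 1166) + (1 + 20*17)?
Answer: 3210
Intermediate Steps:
(1703 + 1166) + (1 + 20*17) = 2869 + (1 + 340) = 2869 + 341 = 3210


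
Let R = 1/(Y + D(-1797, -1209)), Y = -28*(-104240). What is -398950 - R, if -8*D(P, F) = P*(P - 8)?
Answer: -8021358516258/20106175 ≈ -3.9895e+5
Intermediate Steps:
D(P, F) = -P*(-8 + P)/8 (D(P, F) = -P*(P - 8)/8 = -P*(-8 + P)/8)
Y = 2918720
R = 8/20106175 (R = 1/(2918720 + (⅛)*(-1797)*(8 - 1*(-1797))) = 1/(2918720 + (⅛)*(-1797)*(8 + 1797)) = 1/(2918720 + (⅛)*(-1797)*1805) = 1/(2918720 - 3243585/8) = 1/(20106175/8) = 8/20106175 ≈ 3.9789e-7)
-398950 - R = -398950 - 1*8/20106175 = -398950 - 8/20106175 = -8021358516258/20106175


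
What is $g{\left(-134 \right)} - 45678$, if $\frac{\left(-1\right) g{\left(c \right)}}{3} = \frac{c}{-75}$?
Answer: $- \frac{1142084}{25} \approx -45683.0$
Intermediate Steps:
$g{\left(c \right)} = \frac{c}{25}$ ($g{\left(c \right)} = - 3 \frac{c}{-75} = - 3 c \left(- \frac{1}{75}\right) = - 3 \left(- \frac{c}{75}\right) = \frac{c}{25}$)
$g{\left(-134 \right)} - 45678 = \frac{1}{25} \left(-134\right) - 45678 = - \frac{134}{25} - 45678 = - \frac{1142084}{25}$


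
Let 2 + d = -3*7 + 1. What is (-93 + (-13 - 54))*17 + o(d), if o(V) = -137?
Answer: -2857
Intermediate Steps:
d = -22 (d = -2 + (-3*7 + 1) = -2 + (-21 + 1) = -2 - 20 = -22)
(-93 + (-13 - 54))*17 + o(d) = (-93 + (-13 - 54))*17 - 137 = (-93 - 67)*17 - 137 = -160*17 - 137 = -2720 - 137 = -2857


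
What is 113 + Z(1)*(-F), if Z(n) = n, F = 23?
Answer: 90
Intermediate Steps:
113 + Z(1)*(-F) = 113 + 1*(-1*23) = 113 + 1*(-23) = 113 - 23 = 90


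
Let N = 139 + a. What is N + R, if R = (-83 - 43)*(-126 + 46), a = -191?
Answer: 10028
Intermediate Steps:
R = 10080 (R = -126*(-80) = 10080)
N = -52 (N = 139 - 191 = -52)
N + R = -52 + 10080 = 10028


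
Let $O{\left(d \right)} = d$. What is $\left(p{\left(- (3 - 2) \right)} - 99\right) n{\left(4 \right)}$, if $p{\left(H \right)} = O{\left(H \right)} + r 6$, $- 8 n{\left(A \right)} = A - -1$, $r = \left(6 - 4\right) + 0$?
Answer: $55$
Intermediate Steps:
$r = 2$ ($r = 2 + 0 = 2$)
$n{\left(A \right)} = - \frac{1}{8} - \frac{A}{8}$ ($n{\left(A \right)} = - \frac{A - -1}{8} = - \frac{A + 1}{8} = - \frac{1 + A}{8} = - \frac{1}{8} - \frac{A}{8}$)
$p{\left(H \right)} = 12 + H$ ($p{\left(H \right)} = H + 2 \cdot 6 = H + 12 = 12 + H$)
$\left(p{\left(- (3 - 2) \right)} - 99\right) n{\left(4 \right)} = \left(\left(12 - \left(3 - 2\right)\right) - 99\right) \left(- \frac{1}{8} - \frac{1}{2}\right) = \left(\left(12 - 1\right) - 99\right) \left(- \frac{1}{8} - \frac{1}{2}\right) = \left(\left(12 - 1\right) - 99\right) \left(- \frac{5}{8}\right) = \left(11 - 99\right) \left(- \frac{5}{8}\right) = \left(-88\right) \left(- \frac{5}{8}\right) = 55$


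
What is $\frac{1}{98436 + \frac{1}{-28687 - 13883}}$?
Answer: $\frac{42570}{4190420519} \approx 1.0159 \cdot 10^{-5}$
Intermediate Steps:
$\frac{1}{98436 + \frac{1}{-28687 - 13883}} = \frac{1}{98436 + \frac{1}{-42570}} = \frac{1}{98436 - \frac{1}{42570}} = \frac{1}{\frac{4190420519}{42570}} = \frac{42570}{4190420519}$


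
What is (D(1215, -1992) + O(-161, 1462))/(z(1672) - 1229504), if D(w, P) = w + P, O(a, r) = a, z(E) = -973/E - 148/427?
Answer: 669679472/877797666703 ≈ 0.00076291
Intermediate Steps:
z(E) = -148/427 - 973/E (z(E) = -973/E - 148*1/427 = -973/E - 148/427 = -148/427 - 973/E)
D(w, P) = P + w
(D(1215, -1992) + O(-161, 1462))/(z(1672) - 1229504) = ((-1992 + 1215) - 161)/((-148/427 - 973/1672) - 1229504) = (-777 - 161)/((-148/427 - 973*1/1672) - 1229504) = -938/((-148/427 - 973/1672) - 1229504) = -938/(-662927/713944 - 1229504) = -938/(-877797666703/713944) = -938*(-713944/877797666703) = 669679472/877797666703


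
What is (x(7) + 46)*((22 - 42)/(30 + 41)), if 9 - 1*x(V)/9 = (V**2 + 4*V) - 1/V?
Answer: 79060/497 ≈ 159.07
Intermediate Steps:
x(V) = 81 - 36*V - 9*V**2 + 9/V (x(V) = 81 - 9*((V**2 + 4*V) - 1/V) = 81 - 9*(V**2 - 1/V + 4*V) = 81 + (-36*V - 9*V**2 + 9/V) = 81 - 36*V - 9*V**2 + 9/V)
(x(7) + 46)*((22 - 42)/(30 + 41)) = ((81 - 36*7 - 9*7**2 + 9/7) + 46)*((22 - 42)/(30 + 41)) = ((81 - 252 - 9*49 + 9*(1/7)) + 46)*(-20/71) = ((81 - 252 - 441 + 9/7) + 46)*(-20*1/71) = (-4275/7 + 46)*(-20/71) = -3953/7*(-20/71) = 79060/497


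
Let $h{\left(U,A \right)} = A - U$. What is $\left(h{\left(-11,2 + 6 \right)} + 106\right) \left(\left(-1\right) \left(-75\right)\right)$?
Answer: $9375$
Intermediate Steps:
$\left(h{\left(-11,2 + 6 \right)} + 106\right) \left(\left(-1\right) \left(-75\right)\right) = \left(\left(\left(2 + 6\right) - -11\right) + 106\right) \left(\left(-1\right) \left(-75\right)\right) = \left(\left(8 + 11\right) + 106\right) 75 = \left(19 + 106\right) 75 = 125 \cdot 75 = 9375$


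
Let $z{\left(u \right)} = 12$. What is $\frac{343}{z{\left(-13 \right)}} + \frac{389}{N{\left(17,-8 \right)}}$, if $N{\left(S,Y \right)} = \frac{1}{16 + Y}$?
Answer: $\frac{37687}{12} \approx 3140.6$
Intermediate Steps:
$\frac{343}{z{\left(-13 \right)}} + \frac{389}{N{\left(17,-8 \right)}} = \frac{343}{12} + \frac{389}{\frac{1}{16 - 8}} = 343 \cdot \frac{1}{12} + \frac{389}{\frac{1}{8}} = \frac{343}{12} + 389 \frac{1}{\frac{1}{8}} = \frac{343}{12} + 389 \cdot 8 = \frac{343}{12} + 3112 = \frac{37687}{12}$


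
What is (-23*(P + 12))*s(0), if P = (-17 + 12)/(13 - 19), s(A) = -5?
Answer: 8855/6 ≈ 1475.8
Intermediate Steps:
P = ⅚ (P = -5/(-6) = -5*(-⅙) = ⅚ ≈ 0.83333)
(-23*(P + 12))*s(0) = -23*(⅚ + 12)*(-5) = -23*77/6*(-5) = -1771/6*(-5) = 8855/6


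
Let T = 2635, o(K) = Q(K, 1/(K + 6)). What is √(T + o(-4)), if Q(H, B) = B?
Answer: √10542/2 ≈ 51.337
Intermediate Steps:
o(K) = 1/(6 + K) (o(K) = 1/(K + 6) = 1/(6 + K))
√(T + o(-4)) = √(2635 + 1/(6 - 4)) = √(2635 + 1/2) = √(2635 + ½) = √(5271/2) = √10542/2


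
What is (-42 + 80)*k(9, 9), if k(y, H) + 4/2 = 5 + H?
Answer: 456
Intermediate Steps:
k(y, H) = 3 + H (k(y, H) = -2 + (5 + H) = 3 + H)
(-42 + 80)*k(9, 9) = (-42 + 80)*(3 + 9) = 38*12 = 456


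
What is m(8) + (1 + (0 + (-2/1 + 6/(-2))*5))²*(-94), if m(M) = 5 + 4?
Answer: -54135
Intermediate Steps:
m(M) = 9
m(8) + (1 + (0 + (-2/1 + 6/(-2))*5))²*(-94) = 9 + (1 + (0 + (-2/1 + 6/(-2))*5))²*(-94) = 9 + (1 + (0 + (-2*1 + 6*(-½))*5))²*(-94) = 9 + (1 + (0 + (-2 - 3)*5))²*(-94) = 9 + (1 + (0 - 5*5))²*(-94) = 9 + (1 + (0 - 25))²*(-94) = 9 + (1 - 25)²*(-94) = 9 + (-24)²*(-94) = 9 + 576*(-94) = 9 - 54144 = -54135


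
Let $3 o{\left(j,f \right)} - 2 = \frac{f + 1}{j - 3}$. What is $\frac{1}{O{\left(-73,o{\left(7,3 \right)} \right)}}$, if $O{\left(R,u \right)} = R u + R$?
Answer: $- \frac{1}{146} \approx -0.0068493$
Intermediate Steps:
$o{\left(j,f \right)} = \frac{2}{3} + \frac{1 + f}{3 \left(-3 + j\right)}$ ($o{\left(j,f \right)} = \frac{2}{3} + \frac{\left(f + 1\right) \frac{1}{j - 3}}{3} = \frac{2}{3} + \frac{\left(1 + f\right) \frac{1}{-3 + j}}{3} = \frac{2}{3} + \frac{\frac{1}{-3 + j} \left(1 + f\right)}{3} = \frac{2}{3} + \frac{1 + f}{3 \left(-3 + j\right)}$)
$O{\left(R,u \right)} = R + R u$
$\frac{1}{O{\left(-73,o{\left(7,3 \right)} \right)}} = \frac{1}{\left(-73\right) \left(1 + \frac{-5 + 3 + 2 \cdot 7}{3 \left(-3 + 7\right)}\right)} = \frac{1}{\left(-73\right) \left(1 + \frac{-5 + 3 + 14}{3 \cdot 4}\right)} = \frac{1}{\left(-73\right) \left(1 + \frac{1}{3} \cdot \frac{1}{4} \cdot 12\right)} = \frac{1}{\left(-73\right) \left(1 + 1\right)} = \frac{1}{\left(-73\right) 2} = \frac{1}{-146} = - \frac{1}{146}$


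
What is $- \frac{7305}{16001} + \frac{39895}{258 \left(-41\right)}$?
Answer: $- \frac{715632185}{169258578} \approx -4.228$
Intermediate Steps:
$- \frac{7305}{16001} + \frac{39895}{258 \left(-41\right)} = \left(-7305\right) \frac{1}{16001} + \frac{39895}{-10578} = - \frac{7305}{16001} + 39895 \left(- \frac{1}{10578}\right) = - \frac{7305}{16001} - \frac{39895}{10578} = - \frac{715632185}{169258578}$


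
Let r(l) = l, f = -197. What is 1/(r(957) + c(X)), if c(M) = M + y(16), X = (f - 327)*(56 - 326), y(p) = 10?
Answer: 1/142447 ≈ 7.0202e-6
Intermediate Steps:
X = 141480 (X = (-197 - 327)*(56 - 326) = -524*(-270) = 141480)
c(M) = 10 + M (c(M) = M + 10 = 10 + M)
1/(r(957) + c(X)) = 1/(957 + (10 + 141480)) = 1/(957 + 141490) = 1/142447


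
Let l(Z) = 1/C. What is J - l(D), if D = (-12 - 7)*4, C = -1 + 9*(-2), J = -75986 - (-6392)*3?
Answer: -1079389/19 ≈ -56810.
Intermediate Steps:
J = -56810 (J = -75986 - 1*(-19176) = -75986 + 19176 = -56810)
C = -19 (C = -1 - 18 = -19)
D = -76 (D = -19*4 = -76)
l(Z) = -1/19 (l(Z) = 1/(-19) = -1/19)
J - l(D) = -56810 - 1*(-1/19) = -56810 + 1/19 = -1079389/19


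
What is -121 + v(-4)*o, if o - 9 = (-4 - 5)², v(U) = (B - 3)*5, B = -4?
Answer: -3271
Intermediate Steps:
v(U) = -35 (v(U) = (-4 - 3)*5 = -7*5 = -35)
o = 90 (o = 9 + (-4 - 5)² = 9 + (-9)² = 9 + 81 = 90)
-121 + v(-4)*o = -121 - 35*90 = -121 - 3150 = -3271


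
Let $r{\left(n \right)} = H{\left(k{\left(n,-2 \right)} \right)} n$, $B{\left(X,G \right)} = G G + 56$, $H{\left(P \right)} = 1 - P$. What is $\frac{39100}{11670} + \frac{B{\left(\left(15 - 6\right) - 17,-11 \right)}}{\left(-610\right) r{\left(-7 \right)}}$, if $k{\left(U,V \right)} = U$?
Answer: $\frac{133772159}{39864720} \approx 3.3557$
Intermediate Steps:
$B{\left(X,G \right)} = 56 + G^{2}$ ($B{\left(X,G \right)} = G^{2} + 56 = 56 + G^{2}$)
$r{\left(n \right)} = n \left(1 - n\right)$ ($r{\left(n \right)} = \left(1 - n\right) n = n \left(1 - n\right)$)
$\frac{39100}{11670} + \frac{B{\left(\left(15 - 6\right) - 17,-11 \right)}}{\left(-610\right) r{\left(-7 \right)}} = \frac{39100}{11670} + \frac{56 + \left(-11\right)^{2}}{\left(-610\right) \left(- 7 \left(1 - -7\right)\right)} = 39100 \cdot \frac{1}{11670} + \frac{56 + 121}{\left(-610\right) \left(- 7 \left(1 + 7\right)\right)} = \frac{3910}{1167} + \frac{177}{\left(-610\right) \left(\left(-7\right) 8\right)} = \frac{3910}{1167} + \frac{177}{\left(-610\right) \left(-56\right)} = \frac{3910}{1167} + \frac{177}{34160} = \frac{133772159}{39864720}$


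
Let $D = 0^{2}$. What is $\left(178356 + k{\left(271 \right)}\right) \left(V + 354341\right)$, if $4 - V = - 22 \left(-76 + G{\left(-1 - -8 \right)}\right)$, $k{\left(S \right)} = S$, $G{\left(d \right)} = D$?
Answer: $62996919971$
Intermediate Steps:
$D = 0$
$G{\left(d \right)} = 0$
$V = -1668$ ($V = 4 - - 22 \left(-76 + 0\right) = 4 - \left(-22\right) \left(-76\right) = 4 - 1672 = -1668$)
$\left(178356 + k{\left(271 \right)}\right) \left(V + 354341\right) = \left(178356 + 271\right) \left(-1668 + 354341\right) = 178627 \cdot 352673 = 62996919971$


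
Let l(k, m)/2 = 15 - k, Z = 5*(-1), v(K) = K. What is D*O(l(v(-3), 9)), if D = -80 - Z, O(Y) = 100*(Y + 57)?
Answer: -697500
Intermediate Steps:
Z = -5
l(k, m) = 30 - 2*k (l(k, m) = 2*(15 - k) = 30 - 2*k)
O(Y) = 5700 + 100*Y (O(Y) = 100*(57 + Y) = 5700 + 100*Y)
D = -75 (D = -80 - 1*(-5) = -80 + 5 = -75)
D*O(l(v(-3), 9)) = -75*(5700 + 100*(30 - 2*(-3))) = -75*(5700 + 100*(30 + 6)) = -75*(5700 + 100*36) = -75*(5700 + 3600) = -75*9300 = -697500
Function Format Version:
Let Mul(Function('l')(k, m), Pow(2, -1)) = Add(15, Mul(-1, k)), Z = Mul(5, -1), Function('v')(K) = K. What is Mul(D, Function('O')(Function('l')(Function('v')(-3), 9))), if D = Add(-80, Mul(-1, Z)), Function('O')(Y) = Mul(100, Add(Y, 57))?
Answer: -697500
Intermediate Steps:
Z = -5
Function('l')(k, m) = Add(30, Mul(-2, k)) (Function('l')(k, m) = Mul(2, Add(15, Mul(-1, k))) = Add(30, Mul(-2, k)))
Function('O')(Y) = Add(5700, Mul(100, Y)) (Function('O')(Y) = Mul(100, Add(57, Y)) = Add(5700, Mul(100, Y)))
D = -75 (D = Add(-80, Mul(-1, -5)) = Add(-80, 5) = -75)
Mul(D, Function('O')(Function('l')(Function('v')(-3), 9))) = Mul(-75, Add(5700, Mul(100, Add(30, Mul(-2, -3))))) = Mul(-75, Add(5700, Mul(100, Add(30, 6)))) = Mul(-75, Add(5700, Mul(100, 36))) = Mul(-75, Add(5700, 3600)) = Mul(-75, 9300) = -697500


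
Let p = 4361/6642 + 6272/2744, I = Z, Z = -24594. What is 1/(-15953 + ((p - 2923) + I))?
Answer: -46494/2020957381 ≈ -2.3006e-5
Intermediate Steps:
I = -24594
p = 136799/46494 (p = 4361*(1/6642) + 6272*(1/2744) = 4361/6642 + 16/7 = 136799/46494 ≈ 2.9423)
1/(-15953 + ((p - 2923) + I)) = 1/(-15953 + ((136799/46494 - 2923) - 24594)) = 1/(-15953 + (-135765163/46494 - 24594)) = 1/(-15953 - 1279238599/46494) = 1/(-2020957381/46494) = -46494/2020957381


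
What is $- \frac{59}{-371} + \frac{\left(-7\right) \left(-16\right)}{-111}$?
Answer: $- \frac{35003}{41181} \approx -0.84998$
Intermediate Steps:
$- \frac{59}{-371} + \frac{\left(-7\right) \left(-16\right)}{-111} = \left(-59\right) \left(- \frac{1}{371}\right) + 112 \left(- \frac{1}{111}\right) = \frac{59}{371} - \frac{112}{111} = - \frac{35003}{41181}$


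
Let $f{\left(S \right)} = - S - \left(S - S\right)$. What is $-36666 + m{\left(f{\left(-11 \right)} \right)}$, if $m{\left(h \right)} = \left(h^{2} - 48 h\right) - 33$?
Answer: $-37106$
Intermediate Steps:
$f{\left(S \right)} = - S$ ($f{\left(S \right)} = - S - 0 = - S + 0 = - S$)
$m{\left(h \right)} = -33 + h^{2} - 48 h$
$-36666 + m{\left(f{\left(-11 \right)} \right)} = -36666 - \left(33 - 121 + 48 \left(-1\right) \left(-11\right)\right) = -36666 - \left(561 - 121\right) = -36666 - 440 = -37106$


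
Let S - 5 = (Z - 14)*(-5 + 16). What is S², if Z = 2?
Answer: 16129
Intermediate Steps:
S = -127 (S = 5 + (2 - 14)*(-5 + 16) = 5 - 12*11 = 5 - 132 = -127)
S² = (-127)² = 16129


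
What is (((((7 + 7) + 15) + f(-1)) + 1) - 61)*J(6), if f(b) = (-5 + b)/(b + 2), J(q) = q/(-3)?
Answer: 74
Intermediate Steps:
J(q) = -q/3 (J(q) = q*(-⅓) = -q/3)
f(b) = (-5 + b)/(2 + b)
(((((7 + 7) + 15) + f(-1)) + 1) - 61)*J(6) = (((((7 + 7) + 15) + (-5 - 1)/(2 - 1)) + 1) - 61)*(-⅓*6) = ((((14 + 15) - 6/1) + 1) - 61)*(-2) = (((29 + 1*(-6)) + 1) - 61)*(-2) = (((29 - 6) + 1) - 61)*(-2) = ((23 + 1) - 61)*(-2) = (24 - 61)*(-2) = -37*(-2) = 74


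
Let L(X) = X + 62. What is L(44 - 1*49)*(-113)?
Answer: -6441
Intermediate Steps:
L(X) = 62 + X
L(44 - 1*49)*(-113) = (62 + (44 - 1*49))*(-113) = (62 + (44 - 49))*(-113) = (62 - 5)*(-113) = 57*(-113) = -6441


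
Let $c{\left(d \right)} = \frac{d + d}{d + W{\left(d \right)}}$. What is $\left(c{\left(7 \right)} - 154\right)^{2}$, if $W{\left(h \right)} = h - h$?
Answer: $23104$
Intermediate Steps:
$W{\left(h \right)} = 0$
$c{\left(d \right)} = 2$ ($c{\left(d \right)} = \frac{d + d}{d + 0} = \frac{2 d}{d} = 2$)
$\left(c{\left(7 \right)} - 154\right)^{2} = \left(2 - 154\right)^{2} = \left(-152\right)^{2} = 23104$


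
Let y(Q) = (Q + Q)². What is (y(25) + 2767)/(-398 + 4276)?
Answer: 5267/3878 ≈ 1.3582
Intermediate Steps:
y(Q) = 4*Q² (y(Q) = (2*Q)² = 4*Q²)
(y(25) + 2767)/(-398 + 4276) = (4*25² + 2767)/(-398 + 4276) = (4*625 + 2767)/3878 = (2500 + 2767)*(1/3878) = 5267*(1/3878) = 5267/3878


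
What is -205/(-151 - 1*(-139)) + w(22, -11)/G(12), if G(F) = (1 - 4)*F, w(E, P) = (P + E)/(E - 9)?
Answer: 1996/117 ≈ 17.060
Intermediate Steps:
w(E, P) = (E + P)/(-9 + E)
G(F) = -3*F
-205/(-151 - 1*(-139)) + w(22, -11)/G(12) = -205/(-151 - 1*(-139)) + ((22 - 11)/(-9 + 22))/((-3*12)) = -205/(-151 + 139) + (11/13)/(-36) = -205/(-12) + ((1/13)*11)*(-1/36) = -205*(-1/12) + (11/13)*(-1/36) = 205/12 - 11/468 = 1996/117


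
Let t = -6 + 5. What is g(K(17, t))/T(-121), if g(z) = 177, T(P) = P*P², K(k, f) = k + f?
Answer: -177/1771561 ≈ -9.9912e-5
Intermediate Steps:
t = -1
K(k, f) = f + k
T(P) = P³
g(K(17, t))/T(-121) = 177/((-121)³) = 177/(-1771561) = 177*(-1/1771561) = -177/1771561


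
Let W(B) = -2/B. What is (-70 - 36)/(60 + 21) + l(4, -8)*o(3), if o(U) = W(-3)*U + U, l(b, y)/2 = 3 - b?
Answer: -916/81 ≈ -11.309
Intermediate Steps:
l(b, y) = 6 - 2*b (l(b, y) = 2*(3 - b) = 6 - 2*b)
o(U) = 5*U/3 (o(U) = (-2/(-3))*U + U = (-2*(-1/3))*U + U = 2*U/3 + U = 5*U/3)
(-70 - 36)/(60 + 21) + l(4, -8)*o(3) = (-70 - 36)/(60 + 21) + (6 - 2*4)*((5/3)*3) = -106/81 + (6 - 8)*5 = -106*1/81 - 2*5 = -106/81 - 10 = -916/81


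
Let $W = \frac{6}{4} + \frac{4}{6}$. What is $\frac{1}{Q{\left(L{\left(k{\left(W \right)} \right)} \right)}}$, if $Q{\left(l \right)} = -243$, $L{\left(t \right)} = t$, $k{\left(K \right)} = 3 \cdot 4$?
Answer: $- \frac{1}{243} \approx -0.0041152$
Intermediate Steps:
$W = \frac{13}{6}$ ($W = 6 \cdot \frac{1}{4} + 4 \cdot \frac{1}{6} = \frac{3}{2} + \frac{2}{3} = \frac{13}{6} \approx 2.1667$)
$k{\left(K \right)} = 12$
$\frac{1}{Q{\left(L{\left(k{\left(W \right)} \right)} \right)}} = \frac{1}{-243} = - \frac{1}{243}$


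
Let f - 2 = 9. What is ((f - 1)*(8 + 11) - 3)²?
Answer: 34969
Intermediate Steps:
f = 11 (f = 2 + 9 = 11)
((f - 1)*(8 + 11) - 3)² = ((11 - 1)*(8 + 11) - 3)² = (10*19 - 3)² = (190 - 3)² = 187² = 34969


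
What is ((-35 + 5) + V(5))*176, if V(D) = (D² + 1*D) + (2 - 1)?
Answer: 176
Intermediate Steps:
V(D) = 1 + D + D² (V(D) = (D² + D) + 1 = (D + D²) + 1 = 1 + D + D²)
((-35 + 5) + V(5))*176 = ((-35 + 5) + (1 + 5 + 5²))*176 = (-30 + (1 + 5 + 25))*176 = (-30 + 31)*176 = 1*176 = 176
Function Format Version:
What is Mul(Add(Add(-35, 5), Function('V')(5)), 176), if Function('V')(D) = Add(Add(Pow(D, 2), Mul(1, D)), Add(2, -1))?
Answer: 176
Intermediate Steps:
Function('V')(D) = Add(1, D, Pow(D, 2)) (Function('V')(D) = Add(Add(Pow(D, 2), D), 1) = Add(Add(D, Pow(D, 2)), 1) = Add(1, D, Pow(D, 2)))
Mul(Add(Add(-35, 5), Function('V')(5)), 176) = Mul(Add(Add(-35, 5), Add(1, 5, Pow(5, 2))), 176) = Mul(Add(-30, Add(1, 5, 25)), 176) = Mul(Add(-30, 31), 176) = Mul(1, 176) = 176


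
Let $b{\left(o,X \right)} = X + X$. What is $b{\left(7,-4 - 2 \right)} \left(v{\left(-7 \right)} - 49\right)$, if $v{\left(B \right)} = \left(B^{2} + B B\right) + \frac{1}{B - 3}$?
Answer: $- \frac{2934}{5} \approx -586.8$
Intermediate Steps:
$v{\left(B \right)} = \frac{1}{-3 + B} + 2 B^{2}$ ($v{\left(B \right)} = \left(B^{2} + B^{2}\right) + \frac{1}{-3 + B} = 2 B^{2} + \frac{1}{-3 + B} = \frac{1}{-3 + B} + 2 B^{2}$)
$b{\left(o,X \right)} = 2 X$
$b{\left(7,-4 - 2 \right)} \left(v{\left(-7 \right)} - 49\right) = 2 \left(-4 - 2\right) \left(\frac{1 - 6 \left(-7\right)^{2} + 2 \left(-7\right)^{3}}{-3 - 7} - 49\right) = 2 \left(-4 - 2\right) \left(\frac{1 - 294 + 2 \left(-343\right)}{-10} - 49\right) = 2 \left(-6\right) \left(- \frac{1 - 294 - 686}{10} - 49\right) = - 12 \left(\left(- \frac{1}{10}\right) \left(-979\right) - 49\right) = - 12 \left(\frac{979}{10} - 49\right) = \left(-12\right) \frac{489}{10} = - \frac{2934}{5}$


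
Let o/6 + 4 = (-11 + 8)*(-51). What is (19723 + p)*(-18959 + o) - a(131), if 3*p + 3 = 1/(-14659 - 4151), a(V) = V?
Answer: -4020954192833/11286 ≈ -3.5628e+8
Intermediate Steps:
o = 894 (o = -24 + 6*((-11 + 8)*(-51)) = -24 + 6*(-3*(-51)) = -24 + 6*153 = -24 + 918 = 894)
p = -56431/56430 (p = -1 + 1/(3*(-14659 - 4151)) = -1 + (1/3)/(-18810) = -1 + (1/3)*(-1/18810) = -1 - 1/56430 = -56431/56430 ≈ -1.0000)
(19723 + p)*(-18959 + o) - a(131) = (19723 - 56431/56430)*(-18959 + 894) - 1*131 = (1112912459/56430)*(-18065) - 131 = -4020952714367/11286 - 131 = -4020954192833/11286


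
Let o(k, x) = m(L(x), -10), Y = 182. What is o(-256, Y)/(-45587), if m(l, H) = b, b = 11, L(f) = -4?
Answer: -11/45587 ≈ -0.00024130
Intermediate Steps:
m(l, H) = 11
o(k, x) = 11
o(-256, Y)/(-45587) = 11/(-45587) = 11*(-1/45587) = -11/45587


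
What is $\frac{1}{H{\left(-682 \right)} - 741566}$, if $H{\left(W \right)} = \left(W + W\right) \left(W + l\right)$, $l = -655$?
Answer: $\frac{1}{1082102} \approx 9.2413 \cdot 10^{-7}$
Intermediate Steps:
$H{\left(W \right)} = 2 W \left(-655 + W\right)$ ($H{\left(W \right)} = \left(W + W\right) \left(W - 655\right) = 2 W \left(-655 + W\right)$)
$\frac{1}{H{\left(-682 \right)} - 741566} = \frac{1}{2 \left(-682\right) \left(-655 - 682\right) - 741566} = \frac{1}{2 \left(-682\right) \left(-1337\right) - 741566} = \frac{1}{1823668 - 741566} = \frac{1}{1082102}$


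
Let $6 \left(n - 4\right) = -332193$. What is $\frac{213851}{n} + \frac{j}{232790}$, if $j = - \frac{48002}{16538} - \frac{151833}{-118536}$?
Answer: $- \frac{2957302187456300169}{765581595614718160} \approx -3.8628$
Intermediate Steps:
$n = - \frac{110723}{2}$ ($n = 4 + \frac{1}{6} \left(-332193\right) = 4 - \frac{110731}{2} = - \frac{110723}{2} \approx -55362.0$)
$j = - \frac{48165923}{29702248}$ ($j = \left(-48002\right) \frac{1}{16538} - - \frac{4601}{3592} = - \frac{24001}{8269} + \frac{4601}{3592} = - \frac{48165923}{29702248} \approx -1.6216$)
$\frac{213851}{n} + \frac{j}{232790} = \frac{213851}{- \frac{110723}{2}} - \frac{48165923}{29702248 \cdot 232790} = 213851 \left(- \frac{2}{110723}\right) - \frac{48165923}{6914386311920} = - \frac{427702}{110723} - \frac{48165923}{6914386311920} = - \frac{2957302187456300169}{765581595614718160}$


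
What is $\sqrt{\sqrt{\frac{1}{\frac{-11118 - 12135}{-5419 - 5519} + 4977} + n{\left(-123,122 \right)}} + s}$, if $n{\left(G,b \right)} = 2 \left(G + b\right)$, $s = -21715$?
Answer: $\frac{\sqrt{-7156478591369075035 + 36307786 i \sqrt{164765368254255}}}{18153893} \approx 0.0047983 + 147.36 i$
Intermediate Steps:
$n{\left(G,b \right)} = 2 G + 2 b$
$\sqrt{\sqrt{\frac{1}{\frac{-11118 - 12135}{-5419 - 5519} + 4977} + n{\left(-123,122 \right)}} + s} = \sqrt{\sqrt{\frac{1}{\frac{-11118 - 12135}{-5419 - 5519} + 4977} + \left(2 \left(-123\right) + 2 \cdot 122\right)} - 21715} = \sqrt{\sqrt{\frac{1}{- \frac{23253}{-10938} + 4977} + \left(-246 + 244\right)} - 21715} = \sqrt{\sqrt{\frac{1}{\left(-23253\right) \left(- \frac{1}{10938}\right) + 4977} - 2} - 21715} = \sqrt{\sqrt{\frac{1}{\frac{7751}{3646} + 4977} - 2} - 21715} = \sqrt{\sqrt{\frac{1}{\frac{18153893}{3646}} - 2} - 21715} = \sqrt{\sqrt{\frac{3646}{18153893} - 2} - 21715} = \sqrt{\sqrt{- \frac{36304140}{18153893}} - 21715} = \sqrt{\frac{2 i \sqrt{164765368254255}}{18153893} - 21715} = \sqrt{-21715 + \frac{2 i \sqrt{164765368254255}}{18153893}}$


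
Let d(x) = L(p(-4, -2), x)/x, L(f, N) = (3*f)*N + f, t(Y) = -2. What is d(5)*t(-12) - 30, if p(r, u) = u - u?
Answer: -30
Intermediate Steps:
p(r, u) = 0
L(f, N) = f + 3*N*f (L(f, N) = 3*N*f + f = f + 3*N*f)
d(x) = 0 (d(x) = (0*(1 + 3*x))/x = 0/x = 0)
d(5)*t(-12) - 30 = 0*(-2) - 30 = 0 - 30 = -30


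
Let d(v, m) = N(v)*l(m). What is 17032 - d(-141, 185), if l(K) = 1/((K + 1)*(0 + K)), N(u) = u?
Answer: 195357087/11470 ≈ 17032.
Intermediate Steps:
l(K) = 1/(K*(1 + K)) (l(K) = 1/((1 + K)*K) = 1/(K*(1 + K)))
d(v, m) = v/(m*(1 + m)) (d(v, m) = v*(1/(m*(1 + m))) = v/(m*(1 + m)))
17032 - d(-141, 185) = 17032 - (-141)/(185*(1 + 185)) = 17032 - (-141)/(185*186) = 17032 - 1*(-47/11470) = 17032 + 47/11470 = 195357087/11470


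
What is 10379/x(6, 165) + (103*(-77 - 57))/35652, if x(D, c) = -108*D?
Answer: -31581317/1925208 ≈ -16.404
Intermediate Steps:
10379/x(6, 165) + (103*(-77 - 57))/35652 = 10379/((-108*6)) + (103*(-77 - 57))/35652 = 10379/(-648) + (103*(-134))*(1/35652) = 10379*(-1/648) - 13802*1/35652 = -10379/648 - 6901/17826 = -31581317/1925208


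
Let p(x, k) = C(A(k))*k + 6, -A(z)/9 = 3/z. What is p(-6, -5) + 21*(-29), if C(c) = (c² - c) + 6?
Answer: -3759/5 ≈ -751.80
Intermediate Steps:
A(z) = -27/z
C(c) = 6 + c² - c
p(x, k) = 6 + k*(6 + 27/k + 729/k²) (p(x, k) = (6 + (-27/k)² - (-27)/k)*k + 6 = (6 + 729/k² + 27/k)*k + 6 = (6 + 27/k + 729/k²)*k + 6 = k*(6 + 27/k + 729/k²) + 6 = 6 + k*(6 + 27/k + 729/k²))
p(-6, -5) + 21*(-29) = (33 + 6*(-5) + 729/(-5)) + 21*(-29) = (33 - 30 + 729*(-⅕)) - 609 = (33 - 30 - 729/5) - 609 = -714/5 - 609 = -3759/5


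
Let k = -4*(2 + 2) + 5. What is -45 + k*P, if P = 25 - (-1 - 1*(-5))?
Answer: -276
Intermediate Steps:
k = -11 (k = -4*4 + 5 = -16 + 5 = -11)
P = 21 (P = 25 - (-1 + 5) = 25 - 1*4 = 25 - 4 = 21)
-45 + k*P = -45 - 11*21 = -45 - 231 = -276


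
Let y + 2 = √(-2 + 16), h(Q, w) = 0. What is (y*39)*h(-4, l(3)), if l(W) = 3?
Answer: 0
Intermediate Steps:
y = -2 + √14 (y = -2 + √(-2 + 16) = -2 + √14 ≈ 1.7417)
(y*39)*h(-4, l(3)) = ((-2 + √14)*39)*0 = (-78 + 39*√14)*0 = 0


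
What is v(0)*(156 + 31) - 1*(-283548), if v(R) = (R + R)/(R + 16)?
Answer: 283548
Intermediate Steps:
v(R) = 2*R/(16 + R) (v(R) = (2*R)/(16 + R) = 2*R/(16 + R))
v(0)*(156 + 31) - 1*(-283548) = (2*0/(16 + 0))*(156 + 31) - 1*(-283548) = (2*0/16)*187 + 283548 = (2*0*(1/16))*187 + 283548 = 0*187 + 283548 = 0 + 283548 = 283548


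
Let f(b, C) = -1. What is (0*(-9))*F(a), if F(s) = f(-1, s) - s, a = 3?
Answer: 0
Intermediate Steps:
F(s) = -1 - s
(0*(-9))*F(a) = (0*(-9))*(-1 - 1*3) = 0*(-1 - 3) = 0*(-4) = 0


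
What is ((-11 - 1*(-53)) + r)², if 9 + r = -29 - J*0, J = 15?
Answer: 16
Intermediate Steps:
r = -38 (r = -9 + (-29 - 15*0) = -9 + (-29 - 1*0) = -9 + (-29 + 0) = -9 - 29 = -38)
((-11 - 1*(-53)) + r)² = ((-11 - 1*(-53)) - 38)² = ((-11 + 53) - 38)² = (42 - 38)² = 4² = 16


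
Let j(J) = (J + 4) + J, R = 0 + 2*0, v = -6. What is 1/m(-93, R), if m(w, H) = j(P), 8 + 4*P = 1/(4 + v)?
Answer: -4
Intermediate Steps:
R = 0 (R = 0 + 0 = 0)
P = -17/8 (P = -2 + 1/(4*(4 - 6)) = -2 + (¼)/(-2) = -2 + (¼)*(-½) = -2 - ⅛ = -17/8 ≈ -2.1250)
j(J) = 4 + 2*J (j(J) = (4 + J) + J = 4 + 2*J)
m(w, H) = -¼ (m(w, H) = 4 + 2*(-17/8) = 4 - 17/4 = -¼)
1/m(-93, R) = 1/(-¼) = -4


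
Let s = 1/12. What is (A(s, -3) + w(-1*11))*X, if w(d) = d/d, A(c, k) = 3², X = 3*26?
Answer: 780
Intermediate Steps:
s = 1/12 ≈ 0.083333
X = 78
A(c, k) = 9
w(d) = 1
(A(s, -3) + w(-1*11))*X = (9 + 1)*78 = 10*78 = 780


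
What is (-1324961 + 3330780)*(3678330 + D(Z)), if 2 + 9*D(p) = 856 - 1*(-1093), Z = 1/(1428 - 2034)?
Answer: 22135494383341/3 ≈ 7.3785e+12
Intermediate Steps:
Z = -1/606 (Z = 1/(-606) = -1/606 ≈ -0.0016502)
D(p) = 649/3 (D(p) = -2/9 + (856 - 1*(-1093))/9 = -2/9 + (856 + 1093)/9 = -2/9 + (1/9)*1949 = -2/9 + 1949/9 = 649/3)
(-1324961 + 3330780)*(3678330 + D(Z)) = (-1324961 + 3330780)*(3678330 + 649/3) = 2005819*(11035639/3) = 22135494383341/3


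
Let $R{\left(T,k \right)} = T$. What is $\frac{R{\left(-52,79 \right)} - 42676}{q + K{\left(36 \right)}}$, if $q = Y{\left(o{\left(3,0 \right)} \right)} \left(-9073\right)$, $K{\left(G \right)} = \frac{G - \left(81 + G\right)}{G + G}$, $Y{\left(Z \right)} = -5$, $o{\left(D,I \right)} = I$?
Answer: $- \frac{341824}{362911} \approx -0.94189$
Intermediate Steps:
$K{\left(G \right)} = - \frac{81}{2 G}$
$q = 45365$ ($q = \left(-5\right) \left(-9073\right) = 45365$)
$\frac{R{\left(-52,79 \right)} - 42676}{q + K{\left(36 \right)}} = \frac{-52 - 42676}{45365 - \frac{81}{2 \cdot 36}} = - \frac{42728}{45365 - \frac{9}{8}} = - \frac{42728}{\frac{362911}{8}} = \left(-42728\right) \frac{8}{362911} = - \frac{341824}{362911}$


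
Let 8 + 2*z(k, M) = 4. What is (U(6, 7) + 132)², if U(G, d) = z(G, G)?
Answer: 16900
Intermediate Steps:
z(k, M) = -2 (z(k, M) = -4 + (½)*4 = -4 + 2 = -2)
U(G, d) = -2
(U(6, 7) + 132)² = (-2 + 132)² = 130² = 16900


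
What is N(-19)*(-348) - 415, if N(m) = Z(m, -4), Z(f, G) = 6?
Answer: -2503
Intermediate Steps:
N(m) = 6
N(-19)*(-348) - 415 = 6*(-348) - 415 = -2088 - 415 = -2503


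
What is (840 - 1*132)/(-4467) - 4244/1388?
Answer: -1661721/516683 ≈ -3.2161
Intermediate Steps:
(840 - 1*132)/(-4467) - 4244/1388 = (840 - 132)*(-1/4467) - 4244*1/1388 = 708*(-1/4467) - 1061/347 = -236/1489 - 1061/347 = -1661721/516683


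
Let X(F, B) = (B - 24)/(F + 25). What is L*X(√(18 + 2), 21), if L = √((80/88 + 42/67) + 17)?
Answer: -15*√10068157/89177 + 6*√50340785/445885 ≈ -0.43825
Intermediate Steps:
X(F, B) = (-24 + B)/(25 + F)
L = √10068157/737 (L = √((80*(1/88) + 42*(1/67)) + 17) = √((10/11 + 42/67) + 17) = √(1132/737 + 17) = √(13661/737) = √10068157/737 ≈ 4.3053)
L*X(√(18 + 2), 21) = (√10068157/737)*((-24 + 21)/(25 + √(18 + 2))) = (√10068157/737)*(-3/(25 + √20)) = (√10068157/737)*(-3/(25 + 2*√5)) = -3*√10068157/(737*(25 + 2*√5))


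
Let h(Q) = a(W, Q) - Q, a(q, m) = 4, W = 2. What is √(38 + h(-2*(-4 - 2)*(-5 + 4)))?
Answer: 3*√6 ≈ 7.3485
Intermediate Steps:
h(Q) = 4 - Q
√(38 + h(-2*(-4 - 2)*(-5 + 4))) = √(38 + (4 - (-2)*(-4 - 2)*(-5 + 4))) = √(38 + (4 - (-2)*(-6*(-1)))) = √(38 + (4 - (-2)*6)) = √(38 + (4 - 1*(-12))) = √(38 + (4 + 12)) = √(38 + 16) = √54 = 3*√6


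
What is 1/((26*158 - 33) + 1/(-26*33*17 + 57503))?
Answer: 42917/174886776 ≈ 0.00024540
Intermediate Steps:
1/((26*158 - 33) + 1/(-26*33*17 + 57503)) = 1/((4108 - 33) + 1/(-858*17 + 57503)) = 1/(4075 + 1/(-14586 + 57503)) = 1/(4075 + 1/42917) = 1/(174886776/42917) = 42917/174886776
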